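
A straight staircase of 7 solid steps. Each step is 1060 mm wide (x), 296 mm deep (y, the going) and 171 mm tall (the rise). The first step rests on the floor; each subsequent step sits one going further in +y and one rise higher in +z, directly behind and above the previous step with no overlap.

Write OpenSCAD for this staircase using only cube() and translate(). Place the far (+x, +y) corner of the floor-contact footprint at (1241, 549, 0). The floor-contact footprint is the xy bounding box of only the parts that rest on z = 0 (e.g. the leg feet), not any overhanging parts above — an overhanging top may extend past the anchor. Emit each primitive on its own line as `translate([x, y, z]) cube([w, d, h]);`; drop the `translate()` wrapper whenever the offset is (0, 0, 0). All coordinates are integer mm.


translate([181, 253, 0]) cube([1060, 296, 171]);
translate([181, 549, 171]) cube([1060, 296, 171]);
translate([181, 845, 342]) cube([1060, 296, 171]);
translate([181, 1141, 513]) cube([1060, 296, 171]);
translate([181, 1437, 684]) cube([1060, 296, 171]);
translate([181, 1733, 855]) cube([1060, 296, 171]);
translate([181, 2029, 1026]) cube([1060, 296, 171]);


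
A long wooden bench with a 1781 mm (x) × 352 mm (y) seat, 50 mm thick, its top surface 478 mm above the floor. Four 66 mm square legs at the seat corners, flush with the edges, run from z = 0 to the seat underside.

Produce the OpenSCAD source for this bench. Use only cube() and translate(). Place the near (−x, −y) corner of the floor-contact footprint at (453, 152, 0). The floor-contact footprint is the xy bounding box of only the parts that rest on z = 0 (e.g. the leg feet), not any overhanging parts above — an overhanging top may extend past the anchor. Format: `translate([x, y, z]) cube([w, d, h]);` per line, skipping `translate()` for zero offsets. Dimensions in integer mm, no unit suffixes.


translate([453, 152, 428]) cube([1781, 352, 50]);
translate([453, 152, 0]) cube([66, 66, 428]);
translate([453, 438, 0]) cube([66, 66, 428]);
translate([2168, 152, 0]) cube([66, 66, 428]);
translate([2168, 438, 0]) cube([66, 66, 428]);


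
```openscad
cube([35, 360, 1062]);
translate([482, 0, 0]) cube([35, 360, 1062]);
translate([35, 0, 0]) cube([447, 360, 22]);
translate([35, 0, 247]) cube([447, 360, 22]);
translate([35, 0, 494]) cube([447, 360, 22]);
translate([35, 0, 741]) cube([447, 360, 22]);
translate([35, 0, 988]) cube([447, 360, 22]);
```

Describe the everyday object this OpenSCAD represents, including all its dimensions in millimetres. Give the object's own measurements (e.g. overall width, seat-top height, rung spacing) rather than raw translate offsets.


An open bookshelf. Two side panels, each 35 mm thick, 360 mm deep and 1062 mm tall, stand 517 mm apart (outside-to-outside). Between them sit 5 shelves, each 22 mm thick and 360 mm deep, spanning the full gap between the sides. The bottom shelf rests on the floor (its underside at z = 0) and the clear gap between one shelf's top and the next shelf's underside is 225 mm.


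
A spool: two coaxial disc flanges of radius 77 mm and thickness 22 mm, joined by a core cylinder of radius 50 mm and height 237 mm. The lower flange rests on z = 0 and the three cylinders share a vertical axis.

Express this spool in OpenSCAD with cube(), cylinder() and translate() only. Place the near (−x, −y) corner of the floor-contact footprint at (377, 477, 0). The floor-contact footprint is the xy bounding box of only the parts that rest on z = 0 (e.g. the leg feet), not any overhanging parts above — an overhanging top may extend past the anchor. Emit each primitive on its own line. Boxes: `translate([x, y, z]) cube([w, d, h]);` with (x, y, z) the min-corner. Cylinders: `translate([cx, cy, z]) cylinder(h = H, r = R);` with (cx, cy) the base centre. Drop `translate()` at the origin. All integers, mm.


translate([454, 554, 0]) cylinder(h = 22, r = 77);
translate([454, 554, 22]) cylinder(h = 237, r = 50);
translate([454, 554, 259]) cylinder(h = 22, r = 77);


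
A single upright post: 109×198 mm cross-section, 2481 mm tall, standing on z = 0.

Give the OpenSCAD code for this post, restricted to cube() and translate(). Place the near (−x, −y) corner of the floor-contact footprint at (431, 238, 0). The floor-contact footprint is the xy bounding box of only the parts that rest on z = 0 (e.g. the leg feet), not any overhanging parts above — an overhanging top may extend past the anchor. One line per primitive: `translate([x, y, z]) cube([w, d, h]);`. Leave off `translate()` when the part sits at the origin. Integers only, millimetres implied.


translate([431, 238, 0]) cube([109, 198, 2481]);


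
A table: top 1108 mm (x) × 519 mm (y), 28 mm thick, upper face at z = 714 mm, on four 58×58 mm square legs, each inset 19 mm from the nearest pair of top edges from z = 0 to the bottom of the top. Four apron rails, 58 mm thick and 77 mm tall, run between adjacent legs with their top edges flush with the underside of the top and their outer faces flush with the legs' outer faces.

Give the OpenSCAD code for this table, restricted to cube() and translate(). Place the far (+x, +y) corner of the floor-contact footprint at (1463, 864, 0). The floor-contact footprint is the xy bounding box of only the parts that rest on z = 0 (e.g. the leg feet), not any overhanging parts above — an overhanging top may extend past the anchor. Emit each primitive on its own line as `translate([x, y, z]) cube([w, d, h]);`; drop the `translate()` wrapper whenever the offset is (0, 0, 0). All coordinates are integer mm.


// leg_h = 714 - 28 = 686
// apron z = 686 - 77 = 609
translate([374, 364, 686]) cube([1108, 519, 28]);
translate([393, 383, 0]) cube([58, 58, 686]);
translate([1405, 383, 0]) cube([58, 58, 686]);
translate([393, 806, 0]) cube([58, 58, 686]);
translate([1405, 806, 0]) cube([58, 58, 686]);
translate([451, 383, 609]) cube([954, 58, 77]);
translate([451, 806, 609]) cube([954, 58, 77]);
translate([393, 441, 609]) cube([58, 365, 77]);
translate([1405, 441, 609]) cube([58, 365, 77]);


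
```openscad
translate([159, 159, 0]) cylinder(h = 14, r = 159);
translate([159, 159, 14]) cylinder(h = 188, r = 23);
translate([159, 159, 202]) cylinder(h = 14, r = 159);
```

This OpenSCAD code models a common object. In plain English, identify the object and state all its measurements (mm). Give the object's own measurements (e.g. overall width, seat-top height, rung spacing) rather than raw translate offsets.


A spool: two coaxial disc flanges of radius 159 mm and thickness 14 mm, joined by a core cylinder of radius 23 mm and height 188 mm. The lower flange rests on z = 0 and the three cylinders share a vertical axis.


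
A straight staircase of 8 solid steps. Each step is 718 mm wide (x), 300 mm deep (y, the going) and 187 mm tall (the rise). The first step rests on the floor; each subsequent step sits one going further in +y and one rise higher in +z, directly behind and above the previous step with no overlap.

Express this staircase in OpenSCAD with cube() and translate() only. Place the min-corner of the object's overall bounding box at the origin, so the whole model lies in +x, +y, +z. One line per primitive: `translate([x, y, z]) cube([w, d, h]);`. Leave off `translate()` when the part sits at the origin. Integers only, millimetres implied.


cube([718, 300, 187]);
translate([0, 300, 187]) cube([718, 300, 187]);
translate([0, 600, 374]) cube([718, 300, 187]);
translate([0, 900, 561]) cube([718, 300, 187]);
translate([0, 1200, 748]) cube([718, 300, 187]);
translate([0, 1500, 935]) cube([718, 300, 187]);
translate([0, 1800, 1122]) cube([718, 300, 187]);
translate([0, 2100, 1309]) cube([718, 300, 187]);


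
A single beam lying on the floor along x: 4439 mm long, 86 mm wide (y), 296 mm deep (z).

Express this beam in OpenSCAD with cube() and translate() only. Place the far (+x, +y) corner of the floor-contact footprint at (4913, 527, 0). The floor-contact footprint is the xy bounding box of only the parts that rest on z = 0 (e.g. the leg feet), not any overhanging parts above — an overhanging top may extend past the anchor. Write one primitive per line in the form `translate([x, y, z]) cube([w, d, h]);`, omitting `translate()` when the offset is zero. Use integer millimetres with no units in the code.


translate([474, 441, 0]) cube([4439, 86, 296]);


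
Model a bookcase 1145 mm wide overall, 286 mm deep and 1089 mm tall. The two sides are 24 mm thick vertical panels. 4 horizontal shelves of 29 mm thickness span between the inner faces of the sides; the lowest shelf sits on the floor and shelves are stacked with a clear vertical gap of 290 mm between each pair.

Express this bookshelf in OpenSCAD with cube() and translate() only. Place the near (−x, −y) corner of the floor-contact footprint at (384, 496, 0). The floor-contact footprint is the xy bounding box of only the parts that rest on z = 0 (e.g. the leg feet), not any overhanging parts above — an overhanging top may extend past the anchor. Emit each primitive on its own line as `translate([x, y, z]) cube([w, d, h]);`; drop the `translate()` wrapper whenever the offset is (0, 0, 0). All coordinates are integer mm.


translate([384, 496, 0]) cube([24, 286, 1089]);
translate([1505, 496, 0]) cube([24, 286, 1089]);
translate([408, 496, 0]) cube([1097, 286, 29]);
translate([408, 496, 319]) cube([1097, 286, 29]);
translate([408, 496, 638]) cube([1097, 286, 29]);
translate([408, 496, 957]) cube([1097, 286, 29]);


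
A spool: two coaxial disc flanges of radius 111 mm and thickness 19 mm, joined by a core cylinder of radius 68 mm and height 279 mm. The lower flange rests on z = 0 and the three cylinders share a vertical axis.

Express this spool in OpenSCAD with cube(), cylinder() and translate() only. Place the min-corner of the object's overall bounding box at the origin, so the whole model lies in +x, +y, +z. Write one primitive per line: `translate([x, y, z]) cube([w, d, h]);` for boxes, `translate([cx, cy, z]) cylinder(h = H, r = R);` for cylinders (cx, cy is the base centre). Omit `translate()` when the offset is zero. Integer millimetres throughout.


translate([111, 111, 0]) cylinder(h = 19, r = 111);
translate([111, 111, 19]) cylinder(h = 279, r = 68);
translate([111, 111, 298]) cylinder(h = 19, r = 111);


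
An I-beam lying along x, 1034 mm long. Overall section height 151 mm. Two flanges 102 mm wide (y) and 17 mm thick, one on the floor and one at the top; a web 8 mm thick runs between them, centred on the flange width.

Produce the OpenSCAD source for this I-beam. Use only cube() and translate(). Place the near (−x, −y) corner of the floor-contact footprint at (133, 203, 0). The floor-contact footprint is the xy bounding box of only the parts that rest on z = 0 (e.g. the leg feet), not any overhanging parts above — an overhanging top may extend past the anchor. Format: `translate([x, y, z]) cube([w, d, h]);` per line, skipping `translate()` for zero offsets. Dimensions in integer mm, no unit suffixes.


translate([133, 203, 0]) cube([1034, 102, 17]);
translate([133, 250, 17]) cube([1034, 8, 117]);
translate([133, 203, 134]) cube([1034, 102, 17]);


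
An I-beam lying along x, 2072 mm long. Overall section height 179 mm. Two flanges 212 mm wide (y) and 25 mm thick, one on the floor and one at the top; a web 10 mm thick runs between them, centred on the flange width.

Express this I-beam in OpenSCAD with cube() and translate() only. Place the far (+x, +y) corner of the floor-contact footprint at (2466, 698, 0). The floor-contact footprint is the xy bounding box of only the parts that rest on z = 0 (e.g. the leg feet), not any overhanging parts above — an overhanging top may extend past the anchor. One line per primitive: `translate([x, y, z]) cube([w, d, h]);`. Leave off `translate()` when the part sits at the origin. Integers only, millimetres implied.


translate([394, 486, 0]) cube([2072, 212, 25]);
translate([394, 587, 25]) cube([2072, 10, 129]);
translate([394, 486, 154]) cube([2072, 212, 25]);


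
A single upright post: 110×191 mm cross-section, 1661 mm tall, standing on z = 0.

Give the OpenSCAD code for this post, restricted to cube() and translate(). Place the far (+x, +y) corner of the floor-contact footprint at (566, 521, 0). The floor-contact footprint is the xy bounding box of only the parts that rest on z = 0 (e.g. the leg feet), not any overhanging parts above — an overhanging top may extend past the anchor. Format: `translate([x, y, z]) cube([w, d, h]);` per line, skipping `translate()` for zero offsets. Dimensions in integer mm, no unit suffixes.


translate([456, 330, 0]) cube([110, 191, 1661]);


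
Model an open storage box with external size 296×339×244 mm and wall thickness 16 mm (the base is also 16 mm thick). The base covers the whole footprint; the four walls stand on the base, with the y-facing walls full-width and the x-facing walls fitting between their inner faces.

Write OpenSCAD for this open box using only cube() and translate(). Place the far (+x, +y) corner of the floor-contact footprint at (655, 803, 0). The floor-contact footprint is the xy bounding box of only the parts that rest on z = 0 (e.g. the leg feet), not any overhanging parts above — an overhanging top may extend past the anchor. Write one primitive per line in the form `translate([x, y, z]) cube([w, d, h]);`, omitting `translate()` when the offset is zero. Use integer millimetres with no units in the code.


translate([359, 464, 0]) cube([296, 339, 16]);
translate([359, 464, 16]) cube([296, 16, 228]);
translate([359, 787, 16]) cube([296, 16, 228]);
translate([359, 480, 16]) cube([16, 307, 228]);
translate([639, 480, 16]) cube([16, 307, 228]);


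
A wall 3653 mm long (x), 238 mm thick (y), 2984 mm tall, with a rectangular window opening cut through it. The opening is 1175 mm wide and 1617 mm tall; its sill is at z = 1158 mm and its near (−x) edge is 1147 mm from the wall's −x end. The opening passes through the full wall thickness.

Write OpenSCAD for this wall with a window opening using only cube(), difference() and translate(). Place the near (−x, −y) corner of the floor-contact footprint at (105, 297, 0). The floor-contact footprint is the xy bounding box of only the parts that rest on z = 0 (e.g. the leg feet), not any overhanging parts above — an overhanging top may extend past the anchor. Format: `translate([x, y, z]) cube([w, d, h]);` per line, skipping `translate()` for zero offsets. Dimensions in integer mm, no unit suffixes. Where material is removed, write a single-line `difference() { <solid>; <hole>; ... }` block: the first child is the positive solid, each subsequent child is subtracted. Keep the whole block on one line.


difference() { translate([105, 297, 0]) cube([3653, 238, 2984]); translate([1252, 297, 1158]) cube([1175, 238, 1617]); }


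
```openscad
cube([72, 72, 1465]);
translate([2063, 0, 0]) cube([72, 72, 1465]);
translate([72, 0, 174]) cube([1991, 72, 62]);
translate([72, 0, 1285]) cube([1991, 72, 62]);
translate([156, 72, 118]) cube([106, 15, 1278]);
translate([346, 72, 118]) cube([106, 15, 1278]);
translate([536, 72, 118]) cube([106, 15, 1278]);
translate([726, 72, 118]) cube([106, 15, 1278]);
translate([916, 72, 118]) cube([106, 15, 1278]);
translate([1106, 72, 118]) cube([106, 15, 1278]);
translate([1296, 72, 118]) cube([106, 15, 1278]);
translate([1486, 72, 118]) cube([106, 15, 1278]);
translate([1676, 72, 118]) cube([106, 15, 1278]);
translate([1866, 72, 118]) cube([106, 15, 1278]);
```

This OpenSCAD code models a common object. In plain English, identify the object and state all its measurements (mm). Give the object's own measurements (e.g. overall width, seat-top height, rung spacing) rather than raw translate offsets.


A fence section. Two 72×72 mm posts, 1465 mm tall, stand on the floor with a clear span of 1991 mm between their inner faces. Two horizontal rails of 72×62 mm section span the gap between the posts with their undersides at z = 174 mm and z = 1285 mm, flush with the posts' −y face. 10 pickets, each 106 mm wide, 15 mm thick and 1278 mm tall, are fixed to the +y face of the rails with their bottoms at z = 118 mm, spaced across the span with a 84 mm gap after the −x post and between neighbouring pickets, with 91 mm left before the +x post.


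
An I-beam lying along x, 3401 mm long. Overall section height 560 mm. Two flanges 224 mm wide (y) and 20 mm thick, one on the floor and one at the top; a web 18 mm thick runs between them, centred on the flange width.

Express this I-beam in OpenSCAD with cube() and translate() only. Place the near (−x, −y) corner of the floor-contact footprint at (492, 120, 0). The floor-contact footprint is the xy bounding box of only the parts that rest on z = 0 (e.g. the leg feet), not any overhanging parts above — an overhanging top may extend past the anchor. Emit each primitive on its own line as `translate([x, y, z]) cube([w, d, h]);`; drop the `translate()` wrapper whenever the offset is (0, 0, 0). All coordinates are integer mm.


translate([492, 120, 0]) cube([3401, 224, 20]);
translate([492, 223, 20]) cube([3401, 18, 520]);
translate([492, 120, 540]) cube([3401, 224, 20]);


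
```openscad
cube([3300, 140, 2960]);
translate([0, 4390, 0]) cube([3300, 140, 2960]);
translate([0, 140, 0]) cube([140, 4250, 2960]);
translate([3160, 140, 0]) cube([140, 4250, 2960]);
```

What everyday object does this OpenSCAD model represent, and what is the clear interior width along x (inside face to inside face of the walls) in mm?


A house (or room) frame. The interior width is 3020 mm.

Four 2960 mm walls enclosing a rectangle with no floor or roof — a room or house frame. Outside width is 3300 mm and wall thickness is 140 mm, so the interior width is 3300 − 2 × 140 = 3020 mm.


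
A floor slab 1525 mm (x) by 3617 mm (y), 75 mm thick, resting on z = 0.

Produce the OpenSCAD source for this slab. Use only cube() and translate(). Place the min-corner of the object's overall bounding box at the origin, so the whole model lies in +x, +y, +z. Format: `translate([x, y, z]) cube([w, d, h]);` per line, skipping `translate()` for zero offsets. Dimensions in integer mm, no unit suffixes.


cube([1525, 3617, 75]);


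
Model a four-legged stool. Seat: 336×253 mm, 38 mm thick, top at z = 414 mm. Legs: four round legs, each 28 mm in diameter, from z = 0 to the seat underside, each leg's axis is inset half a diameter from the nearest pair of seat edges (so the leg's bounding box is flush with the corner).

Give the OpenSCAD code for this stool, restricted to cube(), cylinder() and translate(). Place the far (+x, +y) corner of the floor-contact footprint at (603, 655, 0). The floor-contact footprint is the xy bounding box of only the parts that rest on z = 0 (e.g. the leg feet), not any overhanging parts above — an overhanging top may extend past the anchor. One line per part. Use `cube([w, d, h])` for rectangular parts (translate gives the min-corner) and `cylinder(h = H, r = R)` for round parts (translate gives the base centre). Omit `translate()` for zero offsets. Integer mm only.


translate([267, 402, 376]) cube([336, 253, 38]);
translate([281, 416, 0]) cylinder(h = 376, r = 14);
translate([589, 416, 0]) cylinder(h = 376, r = 14);
translate([281, 641, 0]) cylinder(h = 376, r = 14);
translate([589, 641, 0]) cylinder(h = 376, r = 14);


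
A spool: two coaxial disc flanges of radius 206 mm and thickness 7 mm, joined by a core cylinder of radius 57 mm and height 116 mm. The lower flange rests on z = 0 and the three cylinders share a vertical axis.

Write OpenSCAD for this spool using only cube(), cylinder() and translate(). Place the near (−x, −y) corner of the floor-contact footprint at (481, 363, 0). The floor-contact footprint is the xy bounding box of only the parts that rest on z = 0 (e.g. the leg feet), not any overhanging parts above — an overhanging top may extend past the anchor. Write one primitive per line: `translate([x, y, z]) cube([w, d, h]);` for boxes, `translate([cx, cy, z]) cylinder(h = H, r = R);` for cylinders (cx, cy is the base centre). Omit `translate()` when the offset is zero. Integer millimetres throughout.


translate([687, 569, 0]) cylinder(h = 7, r = 206);
translate([687, 569, 7]) cylinder(h = 116, r = 57);
translate([687, 569, 123]) cylinder(h = 7, r = 206);


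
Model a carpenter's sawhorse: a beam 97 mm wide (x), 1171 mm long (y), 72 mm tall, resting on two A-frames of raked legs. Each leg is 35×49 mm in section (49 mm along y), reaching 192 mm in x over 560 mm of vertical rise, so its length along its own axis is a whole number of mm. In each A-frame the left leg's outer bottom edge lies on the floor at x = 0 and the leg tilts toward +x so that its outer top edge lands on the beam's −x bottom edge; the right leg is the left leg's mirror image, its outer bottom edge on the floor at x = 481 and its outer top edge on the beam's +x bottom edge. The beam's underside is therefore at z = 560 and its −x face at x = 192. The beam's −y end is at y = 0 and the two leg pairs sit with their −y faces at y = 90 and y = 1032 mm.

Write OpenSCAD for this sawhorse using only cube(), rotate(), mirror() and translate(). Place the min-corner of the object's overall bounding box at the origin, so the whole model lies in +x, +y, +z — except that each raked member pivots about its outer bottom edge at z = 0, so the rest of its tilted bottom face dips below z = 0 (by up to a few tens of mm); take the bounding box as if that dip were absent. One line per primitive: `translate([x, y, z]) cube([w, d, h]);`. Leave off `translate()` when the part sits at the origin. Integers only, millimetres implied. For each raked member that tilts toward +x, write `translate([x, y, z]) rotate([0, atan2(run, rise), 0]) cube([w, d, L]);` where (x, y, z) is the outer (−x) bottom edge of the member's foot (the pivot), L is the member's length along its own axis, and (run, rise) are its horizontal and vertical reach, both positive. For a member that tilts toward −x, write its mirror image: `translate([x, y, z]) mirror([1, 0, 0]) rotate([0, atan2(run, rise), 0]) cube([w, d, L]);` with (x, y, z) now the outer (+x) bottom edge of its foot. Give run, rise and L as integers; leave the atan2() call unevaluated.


translate([192, 0, 560]) cube([97, 1171, 72]);
translate([0, 90, 0]) rotate([0, atan2(192, 560), 0]) cube([35, 49, 592]);
translate([481, 90, 0]) mirror([1, 0, 0]) rotate([0, atan2(192, 560), 0]) cube([35, 49, 592]);
translate([0, 1032, 0]) rotate([0, atan2(192, 560), 0]) cube([35, 49, 592]);
translate([481, 1032, 0]) mirror([1, 0, 0]) rotate([0, atan2(192, 560), 0]) cube([35, 49, 592]);


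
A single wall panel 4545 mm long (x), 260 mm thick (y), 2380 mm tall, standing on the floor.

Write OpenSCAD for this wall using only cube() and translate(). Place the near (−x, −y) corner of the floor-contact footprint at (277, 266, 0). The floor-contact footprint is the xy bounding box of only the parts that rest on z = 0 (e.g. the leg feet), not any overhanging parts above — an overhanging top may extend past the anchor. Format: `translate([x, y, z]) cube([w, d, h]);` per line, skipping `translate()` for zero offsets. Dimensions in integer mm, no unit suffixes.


translate([277, 266, 0]) cube([4545, 260, 2380]);


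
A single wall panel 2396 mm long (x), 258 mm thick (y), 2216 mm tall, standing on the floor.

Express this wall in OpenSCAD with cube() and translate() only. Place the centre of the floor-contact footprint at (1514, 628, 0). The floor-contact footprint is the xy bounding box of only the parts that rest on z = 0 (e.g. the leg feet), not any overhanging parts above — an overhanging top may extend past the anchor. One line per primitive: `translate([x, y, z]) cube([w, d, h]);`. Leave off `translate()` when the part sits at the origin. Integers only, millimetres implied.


translate([316, 499, 0]) cube([2396, 258, 2216]);


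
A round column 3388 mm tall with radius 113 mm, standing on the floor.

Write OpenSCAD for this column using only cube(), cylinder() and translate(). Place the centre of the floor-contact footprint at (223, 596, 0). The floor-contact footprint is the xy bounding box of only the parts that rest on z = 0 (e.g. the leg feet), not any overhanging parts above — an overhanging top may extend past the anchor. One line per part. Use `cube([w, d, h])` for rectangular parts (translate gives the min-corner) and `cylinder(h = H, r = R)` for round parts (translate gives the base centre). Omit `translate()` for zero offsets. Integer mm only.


translate([223, 596, 0]) cylinder(h = 3388, r = 113);


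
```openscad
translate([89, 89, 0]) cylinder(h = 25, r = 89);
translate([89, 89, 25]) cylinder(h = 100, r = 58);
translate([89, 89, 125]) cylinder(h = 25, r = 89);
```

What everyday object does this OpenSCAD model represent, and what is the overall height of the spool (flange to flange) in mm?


A spool. The overall height is 150 mm.

Three coaxial cylinders, large–small–large — a spool. Two 25 mm flanges and a 100 mm core give 25 + 100 + 25 = 150 mm.


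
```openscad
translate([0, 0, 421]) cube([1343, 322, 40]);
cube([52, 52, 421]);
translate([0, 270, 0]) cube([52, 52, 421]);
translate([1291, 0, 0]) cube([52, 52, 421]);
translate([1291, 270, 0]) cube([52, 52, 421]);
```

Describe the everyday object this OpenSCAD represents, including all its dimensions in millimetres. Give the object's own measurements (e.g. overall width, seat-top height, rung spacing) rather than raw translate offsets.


A long wooden bench with a 1343 mm (x) × 322 mm (y) seat, 40 mm thick, its top surface 461 mm above the floor. Four 52 mm square legs at the seat corners, flush with the edges, run from z = 0 to the seat underside.


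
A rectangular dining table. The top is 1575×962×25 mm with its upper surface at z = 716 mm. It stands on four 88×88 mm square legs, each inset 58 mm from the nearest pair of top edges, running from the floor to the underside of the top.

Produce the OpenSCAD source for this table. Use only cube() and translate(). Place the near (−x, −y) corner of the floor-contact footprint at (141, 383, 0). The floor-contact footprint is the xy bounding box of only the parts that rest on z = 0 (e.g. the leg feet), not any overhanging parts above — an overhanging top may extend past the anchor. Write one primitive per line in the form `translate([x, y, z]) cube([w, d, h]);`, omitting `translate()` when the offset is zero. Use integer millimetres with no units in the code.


translate([83, 325, 691]) cube([1575, 962, 25]);
translate([141, 383, 0]) cube([88, 88, 691]);
translate([1512, 383, 0]) cube([88, 88, 691]);
translate([141, 1141, 0]) cube([88, 88, 691]);
translate([1512, 1141, 0]) cube([88, 88, 691]);


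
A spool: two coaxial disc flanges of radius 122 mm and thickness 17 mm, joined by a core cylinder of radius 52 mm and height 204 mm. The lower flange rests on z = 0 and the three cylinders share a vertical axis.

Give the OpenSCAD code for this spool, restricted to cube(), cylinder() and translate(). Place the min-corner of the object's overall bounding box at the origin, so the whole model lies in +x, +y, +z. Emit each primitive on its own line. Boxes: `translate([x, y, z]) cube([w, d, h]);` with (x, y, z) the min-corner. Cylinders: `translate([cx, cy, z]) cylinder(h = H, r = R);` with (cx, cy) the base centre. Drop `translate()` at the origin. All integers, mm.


translate([122, 122, 0]) cylinder(h = 17, r = 122);
translate([122, 122, 17]) cylinder(h = 204, r = 52);
translate([122, 122, 221]) cylinder(h = 17, r = 122);


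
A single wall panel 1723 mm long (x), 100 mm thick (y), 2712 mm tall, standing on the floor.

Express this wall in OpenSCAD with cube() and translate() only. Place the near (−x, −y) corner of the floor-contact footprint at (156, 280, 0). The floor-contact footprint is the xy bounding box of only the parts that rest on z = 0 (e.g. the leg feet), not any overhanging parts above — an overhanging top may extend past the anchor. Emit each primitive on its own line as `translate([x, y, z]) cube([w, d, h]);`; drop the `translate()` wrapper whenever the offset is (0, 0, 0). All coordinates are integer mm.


translate([156, 280, 0]) cube([1723, 100, 2712]);


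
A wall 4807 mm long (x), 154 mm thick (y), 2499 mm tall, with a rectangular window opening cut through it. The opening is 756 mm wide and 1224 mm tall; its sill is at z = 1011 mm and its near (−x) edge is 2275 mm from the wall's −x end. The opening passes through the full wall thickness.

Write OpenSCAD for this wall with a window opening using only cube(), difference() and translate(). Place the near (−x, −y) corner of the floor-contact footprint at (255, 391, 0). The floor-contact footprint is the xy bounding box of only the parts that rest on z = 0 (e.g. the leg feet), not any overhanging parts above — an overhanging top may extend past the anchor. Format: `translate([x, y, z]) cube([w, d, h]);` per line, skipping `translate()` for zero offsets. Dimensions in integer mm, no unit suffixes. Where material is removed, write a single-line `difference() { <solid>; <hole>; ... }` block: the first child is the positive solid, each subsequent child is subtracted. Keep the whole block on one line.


difference() { translate([255, 391, 0]) cube([4807, 154, 2499]); translate([2530, 391, 1011]) cube([756, 154, 1224]); }


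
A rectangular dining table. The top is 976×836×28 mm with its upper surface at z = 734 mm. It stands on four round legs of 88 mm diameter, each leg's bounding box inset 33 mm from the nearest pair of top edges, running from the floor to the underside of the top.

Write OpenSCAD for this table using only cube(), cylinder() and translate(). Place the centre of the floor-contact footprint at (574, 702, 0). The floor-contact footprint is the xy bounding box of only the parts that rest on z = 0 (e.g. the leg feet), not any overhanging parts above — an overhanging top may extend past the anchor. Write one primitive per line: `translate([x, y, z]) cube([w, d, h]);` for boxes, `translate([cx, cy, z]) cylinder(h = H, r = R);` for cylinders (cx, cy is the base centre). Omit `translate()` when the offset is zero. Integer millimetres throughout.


translate([86, 284, 706]) cube([976, 836, 28]);
translate([163, 361, 0]) cylinder(h = 706, r = 44);
translate([985, 361, 0]) cylinder(h = 706, r = 44);
translate([163, 1043, 0]) cylinder(h = 706, r = 44);
translate([985, 1043, 0]) cylinder(h = 706, r = 44);


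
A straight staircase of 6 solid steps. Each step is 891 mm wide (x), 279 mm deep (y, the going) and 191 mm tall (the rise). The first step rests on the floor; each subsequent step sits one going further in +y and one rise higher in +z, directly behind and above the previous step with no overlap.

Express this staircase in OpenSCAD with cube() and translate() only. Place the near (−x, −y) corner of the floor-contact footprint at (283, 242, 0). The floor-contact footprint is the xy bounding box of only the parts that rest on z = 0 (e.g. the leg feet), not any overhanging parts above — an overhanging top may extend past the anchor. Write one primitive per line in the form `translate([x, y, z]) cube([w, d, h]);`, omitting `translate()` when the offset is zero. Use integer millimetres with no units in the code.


translate([283, 242, 0]) cube([891, 279, 191]);
translate([283, 521, 191]) cube([891, 279, 191]);
translate([283, 800, 382]) cube([891, 279, 191]);
translate([283, 1079, 573]) cube([891, 279, 191]);
translate([283, 1358, 764]) cube([891, 279, 191]);
translate([283, 1637, 955]) cube([891, 279, 191]);


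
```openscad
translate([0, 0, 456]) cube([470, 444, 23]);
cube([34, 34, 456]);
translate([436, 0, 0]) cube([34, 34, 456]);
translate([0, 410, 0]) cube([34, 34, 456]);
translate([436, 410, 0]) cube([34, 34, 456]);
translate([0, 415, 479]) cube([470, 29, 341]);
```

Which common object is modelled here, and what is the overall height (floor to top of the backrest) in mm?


A chair. The overall height is 820 mm.

A slab on four corner posts with a tall panel at the back — a chair. The seat slab sits at z = 456 with thickness 23, and the 341 mm backrest starts at the seat top, so the overall height is 456 + 23 + 341 = 820 mm.


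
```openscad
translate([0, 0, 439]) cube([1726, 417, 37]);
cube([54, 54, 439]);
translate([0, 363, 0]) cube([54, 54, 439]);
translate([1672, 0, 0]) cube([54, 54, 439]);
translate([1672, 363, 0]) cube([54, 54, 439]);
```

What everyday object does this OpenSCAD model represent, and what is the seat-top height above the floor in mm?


A bench. The seat-top height is 476 mm.

A long slab on four corner posts — a bench. The slab sits at z = 439 with thickness 37, so the top is 439 + 37 = 476 mm.


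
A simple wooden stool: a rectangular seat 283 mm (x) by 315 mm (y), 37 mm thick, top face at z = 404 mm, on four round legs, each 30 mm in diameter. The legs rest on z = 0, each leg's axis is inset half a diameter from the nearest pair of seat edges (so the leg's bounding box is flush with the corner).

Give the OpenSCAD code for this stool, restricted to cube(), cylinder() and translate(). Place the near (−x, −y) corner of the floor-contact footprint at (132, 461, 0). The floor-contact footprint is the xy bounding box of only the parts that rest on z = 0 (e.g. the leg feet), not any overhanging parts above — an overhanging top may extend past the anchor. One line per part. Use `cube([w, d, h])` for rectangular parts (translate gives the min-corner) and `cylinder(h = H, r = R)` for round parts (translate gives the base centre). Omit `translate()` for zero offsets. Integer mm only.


translate([132, 461, 367]) cube([283, 315, 37]);
translate([147, 476, 0]) cylinder(h = 367, r = 15);
translate([400, 476, 0]) cylinder(h = 367, r = 15);
translate([147, 761, 0]) cylinder(h = 367, r = 15);
translate([400, 761, 0]) cylinder(h = 367, r = 15);


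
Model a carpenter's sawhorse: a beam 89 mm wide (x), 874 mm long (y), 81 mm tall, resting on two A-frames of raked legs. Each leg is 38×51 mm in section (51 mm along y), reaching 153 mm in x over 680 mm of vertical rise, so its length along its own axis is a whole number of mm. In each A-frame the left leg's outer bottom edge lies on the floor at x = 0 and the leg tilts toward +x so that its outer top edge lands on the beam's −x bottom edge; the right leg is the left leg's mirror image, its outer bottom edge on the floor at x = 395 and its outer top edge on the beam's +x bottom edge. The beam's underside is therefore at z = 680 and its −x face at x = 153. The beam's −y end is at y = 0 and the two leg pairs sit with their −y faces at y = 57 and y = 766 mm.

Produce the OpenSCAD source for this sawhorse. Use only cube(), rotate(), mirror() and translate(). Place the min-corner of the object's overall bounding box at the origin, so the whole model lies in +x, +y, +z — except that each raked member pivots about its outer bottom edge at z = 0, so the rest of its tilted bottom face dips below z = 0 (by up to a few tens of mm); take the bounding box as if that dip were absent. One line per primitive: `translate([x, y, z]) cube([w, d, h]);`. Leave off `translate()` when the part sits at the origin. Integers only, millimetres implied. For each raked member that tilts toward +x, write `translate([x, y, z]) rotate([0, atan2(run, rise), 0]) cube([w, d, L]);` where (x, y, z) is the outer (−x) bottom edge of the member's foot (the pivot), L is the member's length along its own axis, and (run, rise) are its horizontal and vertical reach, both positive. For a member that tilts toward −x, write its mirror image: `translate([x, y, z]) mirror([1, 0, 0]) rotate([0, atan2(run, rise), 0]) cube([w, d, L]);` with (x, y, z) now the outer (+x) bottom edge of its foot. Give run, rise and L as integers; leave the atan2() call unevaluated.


translate([153, 0, 680]) cube([89, 874, 81]);
translate([0, 57, 0]) rotate([0, atan2(153, 680), 0]) cube([38, 51, 697]);
translate([395, 57, 0]) mirror([1, 0, 0]) rotate([0, atan2(153, 680), 0]) cube([38, 51, 697]);
translate([0, 766, 0]) rotate([0, atan2(153, 680), 0]) cube([38, 51, 697]);
translate([395, 766, 0]) mirror([1, 0, 0]) rotate([0, atan2(153, 680), 0]) cube([38, 51, 697]);


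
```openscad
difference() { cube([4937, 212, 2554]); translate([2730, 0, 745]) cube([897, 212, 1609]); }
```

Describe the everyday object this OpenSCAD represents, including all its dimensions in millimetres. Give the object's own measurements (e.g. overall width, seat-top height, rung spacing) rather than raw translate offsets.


A wall 4937 mm long (x), 212 mm thick (y), 2554 mm tall, with a rectangular window opening cut through it. The opening is 897 mm wide and 1609 mm tall; its sill is at z = 745 mm and its near (−x) edge is 2730 mm from the wall's −x end. The opening passes through the full wall thickness.


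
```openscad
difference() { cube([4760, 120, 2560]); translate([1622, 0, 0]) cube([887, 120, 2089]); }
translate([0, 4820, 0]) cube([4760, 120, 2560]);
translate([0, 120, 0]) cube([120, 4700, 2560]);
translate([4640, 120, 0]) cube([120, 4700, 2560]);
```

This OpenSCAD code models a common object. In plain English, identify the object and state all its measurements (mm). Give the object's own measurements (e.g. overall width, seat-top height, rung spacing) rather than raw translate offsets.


A single room: four walls, each 2560 mm tall and 120 mm thick, enclosing an outside footprint 4760×4940 mm (x × y), no floor or roof. The front and back walls (−y and +y sides) run the full x-width; the side walls fit between their inner faces. A door opening 887 mm wide and 2089 mm tall is cut through the front wall from the floor up, its −x edge 1622 mm from the wall's −x end.


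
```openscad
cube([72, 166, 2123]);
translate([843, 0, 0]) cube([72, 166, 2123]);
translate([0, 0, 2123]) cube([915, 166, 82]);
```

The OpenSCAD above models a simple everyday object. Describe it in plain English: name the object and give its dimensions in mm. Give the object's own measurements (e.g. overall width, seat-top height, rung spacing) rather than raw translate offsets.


A door frame. The clear opening is 771 mm wide and 2123 mm high. Two 72 mm wide jambs, 166 mm deep, stand either side of the opening from the floor to the top of the opening. A 82 mm thick head sits across the top of both jambs, spanning the full outside width of the frame.


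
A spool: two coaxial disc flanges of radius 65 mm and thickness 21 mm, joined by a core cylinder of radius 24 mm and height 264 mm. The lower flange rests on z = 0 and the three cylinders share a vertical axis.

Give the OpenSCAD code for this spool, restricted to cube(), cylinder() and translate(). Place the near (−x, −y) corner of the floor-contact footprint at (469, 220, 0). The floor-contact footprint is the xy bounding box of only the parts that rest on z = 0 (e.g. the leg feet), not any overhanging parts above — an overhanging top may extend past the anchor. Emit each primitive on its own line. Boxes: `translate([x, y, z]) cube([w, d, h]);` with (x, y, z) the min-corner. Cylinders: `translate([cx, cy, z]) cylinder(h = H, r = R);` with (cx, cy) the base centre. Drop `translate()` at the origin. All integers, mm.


translate([534, 285, 0]) cylinder(h = 21, r = 65);
translate([534, 285, 21]) cylinder(h = 264, r = 24);
translate([534, 285, 285]) cylinder(h = 21, r = 65);


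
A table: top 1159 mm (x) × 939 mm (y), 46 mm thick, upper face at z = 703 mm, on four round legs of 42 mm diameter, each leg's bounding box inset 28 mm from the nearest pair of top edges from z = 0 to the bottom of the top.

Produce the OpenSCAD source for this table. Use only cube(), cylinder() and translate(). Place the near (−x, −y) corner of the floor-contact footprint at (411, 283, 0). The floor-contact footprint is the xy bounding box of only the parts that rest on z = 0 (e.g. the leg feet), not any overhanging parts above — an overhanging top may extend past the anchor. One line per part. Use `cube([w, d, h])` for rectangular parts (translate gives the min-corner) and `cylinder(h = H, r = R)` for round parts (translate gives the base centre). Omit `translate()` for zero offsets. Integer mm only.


translate([383, 255, 657]) cube([1159, 939, 46]);
translate([432, 304, 0]) cylinder(h = 657, r = 21);
translate([1493, 304, 0]) cylinder(h = 657, r = 21);
translate([432, 1145, 0]) cylinder(h = 657, r = 21);
translate([1493, 1145, 0]) cylinder(h = 657, r = 21);
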